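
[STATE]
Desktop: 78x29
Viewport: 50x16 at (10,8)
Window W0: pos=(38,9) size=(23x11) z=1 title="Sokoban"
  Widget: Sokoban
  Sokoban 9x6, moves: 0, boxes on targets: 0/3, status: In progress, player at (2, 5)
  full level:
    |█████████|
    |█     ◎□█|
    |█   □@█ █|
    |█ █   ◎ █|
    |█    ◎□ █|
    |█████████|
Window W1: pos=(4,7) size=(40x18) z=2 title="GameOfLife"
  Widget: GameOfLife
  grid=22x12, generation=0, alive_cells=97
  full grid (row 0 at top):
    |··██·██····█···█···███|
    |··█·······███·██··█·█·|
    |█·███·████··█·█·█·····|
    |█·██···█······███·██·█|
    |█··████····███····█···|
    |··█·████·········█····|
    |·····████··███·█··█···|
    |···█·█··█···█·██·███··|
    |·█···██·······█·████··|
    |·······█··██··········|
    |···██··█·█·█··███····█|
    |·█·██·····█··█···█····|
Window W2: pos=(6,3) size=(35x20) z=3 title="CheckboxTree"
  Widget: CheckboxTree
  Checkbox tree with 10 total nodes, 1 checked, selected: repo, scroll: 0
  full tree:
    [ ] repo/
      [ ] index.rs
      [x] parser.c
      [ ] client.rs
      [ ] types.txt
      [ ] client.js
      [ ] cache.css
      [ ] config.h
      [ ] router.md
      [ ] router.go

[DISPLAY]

[x] parser.c                  ┃  ┃                
[ ] client.rs                 ┃──┨━━━━━━━━━━━━━━━━
[ ] types.txt                 ┃  ┃ban             
[ ] client.js                 ┃  ┃────────────────
[ ] cache.css                 ┃  ┃████            
[ ] config.h                  ┃  ┃ ◎□█            
[ ] router.md                 ┃  ┃@█ █            
[ ] router.go                 ┃  ┃ ◎ █            
                              ┃  ┃◎□ █            
                              ┃  ┃████            
                              ┃  ┃: 0  0/3        
                              ┃  ┃━━━━━━━━━━━━━━━━
                              ┃  ┃                
                              ┃  ┃                
━━━━━━━━━━━━━━━━━━━━━━━━━━━━━━┛  ┃                
                                 ┃                


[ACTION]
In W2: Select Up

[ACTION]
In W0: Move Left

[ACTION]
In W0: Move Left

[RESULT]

[x] parser.c                  ┃  ┃                
[ ] client.rs                 ┃──┨━━━━━━━━━━━━━━━━
[ ] types.txt                 ┃  ┃ban             
[ ] client.js                 ┃  ┃────────────────
[ ] cache.css                 ┃  ┃████            
[ ] config.h                  ┃  ┃ ◎□█            
[ ] router.md                 ┃  ┃ █ █            
[ ] router.go                 ┃  ┃ ◎ █            
                              ┃  ┃◎□ █            
                              ┃  ┃████            
                              ┃  ┃: 2  0/3        
                              ┃  ┃━━━━━━━━━━━━━━━━
                              ┃  ┃                
                              ┃  ┃                
━━━━━━━━━━━━━━━━━━━━━━━━━━━━━━┛  ┃                
                                 ┃                


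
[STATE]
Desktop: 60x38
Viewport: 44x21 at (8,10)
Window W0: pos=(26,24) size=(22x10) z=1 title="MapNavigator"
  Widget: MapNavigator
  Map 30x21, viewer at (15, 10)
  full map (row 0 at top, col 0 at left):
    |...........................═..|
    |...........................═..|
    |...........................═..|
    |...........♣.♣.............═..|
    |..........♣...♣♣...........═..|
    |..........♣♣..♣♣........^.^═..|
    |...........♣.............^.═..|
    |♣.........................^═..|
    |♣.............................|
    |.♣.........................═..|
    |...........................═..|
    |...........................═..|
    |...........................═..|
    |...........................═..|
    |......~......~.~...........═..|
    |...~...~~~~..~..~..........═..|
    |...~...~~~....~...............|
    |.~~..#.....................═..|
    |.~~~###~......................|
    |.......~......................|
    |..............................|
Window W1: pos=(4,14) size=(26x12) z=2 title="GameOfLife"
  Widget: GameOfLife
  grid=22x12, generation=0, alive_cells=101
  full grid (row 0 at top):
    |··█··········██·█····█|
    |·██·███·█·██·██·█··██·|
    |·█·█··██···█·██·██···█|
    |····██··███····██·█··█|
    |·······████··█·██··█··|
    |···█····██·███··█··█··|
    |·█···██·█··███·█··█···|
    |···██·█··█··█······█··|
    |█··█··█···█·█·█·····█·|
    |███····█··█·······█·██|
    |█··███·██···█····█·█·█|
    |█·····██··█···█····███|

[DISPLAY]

                                            
                                            
                                            
                                            
━━━━━━━━━━━━━━━━━━━━━┓                      
meOfLife             ┃                      
─────────────────────┨                      
: 0                  ┃                      
█··██···█·██·██···█  ┃                      
·██··███····██·█··█  ┃                      
····████··█·██··█··  ┃                      
█····██·███··█··█··  ┃                      
··██·█··███·█··█···  ┃                      
██·█··█··█······█··  ┃                      
█··█···█·█·█·····█·  ┃━━━━━━━━━━━━━━━━━┓    
━━━━━━━━━━━━━━━━━━━━━┛pNavigator       ┃    
                  ┠────────────────────┨    
                  ┃....................┃    
                  ┃....................┃    
                  ┃....................┃    
                  ┃..........@.........┃    


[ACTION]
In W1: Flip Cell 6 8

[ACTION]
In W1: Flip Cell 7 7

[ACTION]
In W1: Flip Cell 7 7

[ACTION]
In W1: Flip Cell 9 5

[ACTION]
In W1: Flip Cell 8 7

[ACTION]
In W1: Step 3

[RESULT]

                                            
                                            
                                            
                                            
━━━━━━━━━━━━━━━━━━━━━┓                      
meOfLife             ┃                      
─────────────────────┨                      
: 3                  ┃                      
█··█···██·█···██·██  ┃                      
···█······██··██·██  ┃                      
·········███·······  ┃                      
██···█·············  ┃                      
█·█████····█····█··  ┃                      
··█····█··█·█··█··█  ┃                      
··█·█·█·██·█···█··█  ┃━━━━━━━━━━━━━━━━━┓    
━━━━━━━━━━━━━━━━━━━━━┛pNavigator       ┃    
                  ┠────────────────────┨    
                  ┃....................┃    
                  ┃....................┃    
                  ┃....................┃    
                  ┃..........@.........┃    


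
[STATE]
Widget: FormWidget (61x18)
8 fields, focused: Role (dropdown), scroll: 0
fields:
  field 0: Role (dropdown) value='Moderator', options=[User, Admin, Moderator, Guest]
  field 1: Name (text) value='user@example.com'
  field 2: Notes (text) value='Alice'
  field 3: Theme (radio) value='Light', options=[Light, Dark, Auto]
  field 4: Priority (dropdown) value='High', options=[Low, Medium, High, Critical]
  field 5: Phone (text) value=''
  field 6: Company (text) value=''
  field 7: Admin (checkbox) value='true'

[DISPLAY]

> Role:       [Moderator                                   ▼]
  Name:       [user@example.com                             ]
  Notes:      [Alice                                        ]
  Theme:      (●) Light  ( ) Dark  ( ) Auto                  
  Priority:   [High                                        ▼]
  Phone:      [                                             ]
  Company:    [                                             ]
  Admin:      [x]                                            
                                                             
                                                             
                                                             
                                                             
                                                             
                                                             
                                                             
                                                             
                                                             
                                                             


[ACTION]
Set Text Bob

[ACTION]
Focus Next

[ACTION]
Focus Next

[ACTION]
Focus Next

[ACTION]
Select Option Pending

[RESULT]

  Role:       [Moderator                                   ▼]
  Name:       [user@example.com                             ]
  Notes:      [Alice                                        ]
> Theme:      (●) Light  ( ) Dark  ( ) Auto                  
  Priority:   [High                                        ▼]
  Phone:      [                                             ]
  Company:    [                                             ]
  Admin:      [x]                                            
                                                             
                                                             
                                                             
                                                             
                                                             
                                                             
                                                             
                                                             
                                                             
                                                             


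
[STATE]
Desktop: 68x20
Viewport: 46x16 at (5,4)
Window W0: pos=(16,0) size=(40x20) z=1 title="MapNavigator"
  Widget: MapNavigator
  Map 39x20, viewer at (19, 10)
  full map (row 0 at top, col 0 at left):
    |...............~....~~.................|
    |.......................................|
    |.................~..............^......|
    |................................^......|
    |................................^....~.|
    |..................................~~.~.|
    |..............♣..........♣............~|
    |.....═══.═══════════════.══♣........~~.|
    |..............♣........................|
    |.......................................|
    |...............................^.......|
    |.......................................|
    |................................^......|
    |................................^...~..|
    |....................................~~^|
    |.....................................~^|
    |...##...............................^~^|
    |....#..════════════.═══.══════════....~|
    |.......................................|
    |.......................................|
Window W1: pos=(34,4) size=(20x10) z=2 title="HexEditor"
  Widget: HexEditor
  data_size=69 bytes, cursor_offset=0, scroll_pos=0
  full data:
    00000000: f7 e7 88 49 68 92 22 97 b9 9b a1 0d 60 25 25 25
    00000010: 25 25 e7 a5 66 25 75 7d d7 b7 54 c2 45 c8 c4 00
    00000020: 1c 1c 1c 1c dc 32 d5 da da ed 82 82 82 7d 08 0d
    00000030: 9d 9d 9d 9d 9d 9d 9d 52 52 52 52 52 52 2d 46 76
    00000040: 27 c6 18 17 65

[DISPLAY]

           ┃.................┏━━━━━━━━━━━━━━━━
           ┃.................┃ HexEditor      
           ┃.................┠────────────────
           ┃..............♣..┃00000000  F7 e7 
           ┃.....═══.════════┃00000010  25 25 
           ┃..............♣..┃00000020  1c 1c 
           ┃.................┃00000030  9d 9d 
           ┃.................┃00000040  27 c6 
           ┃.................┃                
           ┃.................┗━━━━━━━━━━━━━━━━
           ┃................................^.
           ┃..................................
           ┃..................................
           ┃...##.............................
           ┃....#..════════════.═══.══════════
           ┗━━━━━━━━━━━━━━━━━━━━━━━━━━━━━━━━━━


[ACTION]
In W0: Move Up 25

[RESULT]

           ┃                 ┏━━━━━━━━━━━━━━━━
           ┃                 ┃ HexEditor      
           ┃                 ┠────────────────
           ┃                 ┃00000000  F7 e7 
           ┃                 ┃00000010  25 25 
           ┃                 ┃00000020  1c 1c 
           ┃                 ┃00000030  9d 9d 
           ┃...............~.┃00000040  27 c6 
           ┃.................┃                
           ┃.................┗━━━━━━━━━━━━━━━━
           ┃................................^.
           ┃................................^.
           ┃..................................
           ┃..............♣..........♣........
           ┃.....═══.═══════════════.══♣......
           ┗━━━━━━━━━━━━━━━━━━━━━━━━━━━━━━━━━━


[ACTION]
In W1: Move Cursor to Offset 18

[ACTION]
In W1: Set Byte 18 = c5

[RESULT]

           ┃                 ┏━━━━━━━━━━━━━━━━
           ┃                 ┃ HexEditor      
           ┃                 ┠────────────────
           ┃                 ┃00000000  f7 e7 
           ┃                 ┃00000010  25 25 
           ┃                 ┃00000020  1c 1c 
           ┃                 ┃00000030  9d 9d 
           ┃...............~.┃00000040  27 c6 
           ┃.................┃                
           ┃.................┗━━━━━━━━━━━━━━━━
           ┃................................^.
           ┃................................^.
           ┃..................................
           ┃..............♣..........♣........
           ┃.....═══.═══════════════.══♣......
           ┗━━━━━━━━━━━━━━━━━━━━━━━━━━━━━━━━━━


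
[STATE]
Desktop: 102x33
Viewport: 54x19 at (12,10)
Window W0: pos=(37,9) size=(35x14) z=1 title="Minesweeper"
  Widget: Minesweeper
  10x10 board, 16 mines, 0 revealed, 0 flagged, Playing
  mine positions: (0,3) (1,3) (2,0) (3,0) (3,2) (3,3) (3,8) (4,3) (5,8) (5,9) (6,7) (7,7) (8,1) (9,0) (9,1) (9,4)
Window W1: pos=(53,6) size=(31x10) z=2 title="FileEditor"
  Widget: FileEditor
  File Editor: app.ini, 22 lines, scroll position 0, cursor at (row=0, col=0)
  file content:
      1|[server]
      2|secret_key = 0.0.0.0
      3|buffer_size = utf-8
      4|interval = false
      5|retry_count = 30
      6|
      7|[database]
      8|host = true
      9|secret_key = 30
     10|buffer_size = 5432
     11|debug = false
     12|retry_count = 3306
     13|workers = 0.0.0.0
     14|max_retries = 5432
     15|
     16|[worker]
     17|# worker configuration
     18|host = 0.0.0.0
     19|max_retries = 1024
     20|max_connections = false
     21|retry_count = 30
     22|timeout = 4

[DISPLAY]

                         ┃ Minesweeper   ┃secret_key =
                         ┠───────────────┃buffer_size 
                         ┃■■■■■■■■■■     ┃interval = f
                         ┃■■■■■■■■■■     ┃retry_count 
                         ┃■■■■■■■■■■     ┃            
                         ┃■■■■■■■■■■     ┗━━━━━━━━━━━━
                         ┃■■■■■■■■■■                  
                         ┃■■■■■■■■■■                  
                         ┃■■■■■■■■■■                  
                         ┃■■■■■■■■■■                  
                         ┃■■■■■■■■■■                  
                         ┃■■■■■■■■■■                  
                         ┗━━━━━━━━━━━━━━━━━━━━━━━━━━━━
                                                      
                                                      
                                                      
                                                      
                                                      
                                                      


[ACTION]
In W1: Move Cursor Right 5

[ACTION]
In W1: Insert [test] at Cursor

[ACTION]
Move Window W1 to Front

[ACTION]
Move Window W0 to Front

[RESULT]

                         ┃ Minesweeper                
                         ┠────────────────────────────
                         ┃■■■■■■■■■■                  
                         ┃■■■■■■■■■■                  
                         ┃■■■■■■■■■■                  
                         ┃■■■■■■■■■■                  
                         ┃■■■■■■■■■■                  
                         ┃■■■■■■■■■■                  
                         ┃■■■■■■■■■■                  
                         ┃■■■■■■■■■■                  
                         ┃■■■■■■■■■■                  
                         ┃■■■■■■■■■■                  
                         ┗━━━━━━━━━━━━━━━━━━━━━━━━━━━━
                                                      
                                                      
                                                      
                                                      
                                                      
                                                      


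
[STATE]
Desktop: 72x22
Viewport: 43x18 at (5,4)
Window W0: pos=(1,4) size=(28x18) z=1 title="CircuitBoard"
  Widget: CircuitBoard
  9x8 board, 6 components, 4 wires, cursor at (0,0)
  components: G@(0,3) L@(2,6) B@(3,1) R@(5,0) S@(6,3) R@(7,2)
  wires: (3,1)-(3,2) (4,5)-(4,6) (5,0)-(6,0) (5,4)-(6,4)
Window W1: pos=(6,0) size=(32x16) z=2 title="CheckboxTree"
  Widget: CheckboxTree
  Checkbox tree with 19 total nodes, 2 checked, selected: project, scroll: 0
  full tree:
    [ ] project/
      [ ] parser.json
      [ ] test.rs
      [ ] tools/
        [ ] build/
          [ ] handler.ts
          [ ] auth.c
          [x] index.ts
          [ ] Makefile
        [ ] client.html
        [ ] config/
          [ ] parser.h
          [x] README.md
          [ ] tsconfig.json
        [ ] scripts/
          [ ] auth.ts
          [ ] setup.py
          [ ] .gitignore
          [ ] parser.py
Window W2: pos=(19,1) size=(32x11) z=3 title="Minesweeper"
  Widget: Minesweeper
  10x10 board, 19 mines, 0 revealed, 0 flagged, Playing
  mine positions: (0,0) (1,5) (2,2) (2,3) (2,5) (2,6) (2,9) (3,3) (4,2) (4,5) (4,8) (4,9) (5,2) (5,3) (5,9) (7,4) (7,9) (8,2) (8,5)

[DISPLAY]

━┃   [ ] parse┃■■■■■■■■■■                  
r┃   [ ] test.┃■■■■■■■■■■                  
─┃   [-] tools┃■■■■■■■■■■                  
0┃     [-] bui┃■■■■■■■■■■                  
[┃       [ ] h┃■■■■■■■■■■                  
 ┃       [ ] a┃■■■■■■■■■■                  
 ┃       [x] i┃■■■■■■■■■■                  
 ┃       [ ] M┗━━━━━━━━━━━━━━━━━━━━━━━━━━━━
 ┃     [ ] client.html          ┃          
 ┃     [-] config/              ┃          
 ┃       [ ] parser.h           ┃          
 ┗━━━━━━━━━━━━━━━━━━━━━━━━━━━━━━┛          
                     · ┃                   
                       ┃                   
 R               ·     ┃                   
 │               │     ┃                   
 ·           S   ·     ┃                   
━━━━━━━━━━━━━━━━━━━━━━━┛                   


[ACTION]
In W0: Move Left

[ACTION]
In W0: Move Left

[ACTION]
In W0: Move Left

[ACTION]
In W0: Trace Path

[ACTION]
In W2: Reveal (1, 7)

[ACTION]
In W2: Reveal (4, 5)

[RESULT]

━┃   [ ] parse┃✹■■■■■■■■■                  
r┃   [ ] test.┃■■■■■✹■1■■                  
─┃   [-] tools┃■■✹✹■✹✹■■✹                  
0┃     [-] bui┃■■■✹■■■■■■                  
[┃       [ ] h┃■■✹■■✹■■✹✹                  
 ┃       [ ] a┃■■✹✹■■■■■✹                  
 ┃       [x] i┃■■■■■■■■■■                  
 ┃       [ ] M┗━━━━━━━━━━━━━━━━━━━━━━━━━━━━
 ┃     [ ] client.html          ┃          
 ┃     [-] config/              ┃          
 ┃       [ ] parser.h           ┃          
 ┗━━━━━━━━━━━━━━━━━━━━━━━━━━━━━━┛          
                     · ┃                   
                       ┃                   
 R               ·     ┃                   
 │               │     ┃                   
 ·           S   ·     ┃                   
━━━━━━━━━━━━━━━━━━━━━━━┛                   


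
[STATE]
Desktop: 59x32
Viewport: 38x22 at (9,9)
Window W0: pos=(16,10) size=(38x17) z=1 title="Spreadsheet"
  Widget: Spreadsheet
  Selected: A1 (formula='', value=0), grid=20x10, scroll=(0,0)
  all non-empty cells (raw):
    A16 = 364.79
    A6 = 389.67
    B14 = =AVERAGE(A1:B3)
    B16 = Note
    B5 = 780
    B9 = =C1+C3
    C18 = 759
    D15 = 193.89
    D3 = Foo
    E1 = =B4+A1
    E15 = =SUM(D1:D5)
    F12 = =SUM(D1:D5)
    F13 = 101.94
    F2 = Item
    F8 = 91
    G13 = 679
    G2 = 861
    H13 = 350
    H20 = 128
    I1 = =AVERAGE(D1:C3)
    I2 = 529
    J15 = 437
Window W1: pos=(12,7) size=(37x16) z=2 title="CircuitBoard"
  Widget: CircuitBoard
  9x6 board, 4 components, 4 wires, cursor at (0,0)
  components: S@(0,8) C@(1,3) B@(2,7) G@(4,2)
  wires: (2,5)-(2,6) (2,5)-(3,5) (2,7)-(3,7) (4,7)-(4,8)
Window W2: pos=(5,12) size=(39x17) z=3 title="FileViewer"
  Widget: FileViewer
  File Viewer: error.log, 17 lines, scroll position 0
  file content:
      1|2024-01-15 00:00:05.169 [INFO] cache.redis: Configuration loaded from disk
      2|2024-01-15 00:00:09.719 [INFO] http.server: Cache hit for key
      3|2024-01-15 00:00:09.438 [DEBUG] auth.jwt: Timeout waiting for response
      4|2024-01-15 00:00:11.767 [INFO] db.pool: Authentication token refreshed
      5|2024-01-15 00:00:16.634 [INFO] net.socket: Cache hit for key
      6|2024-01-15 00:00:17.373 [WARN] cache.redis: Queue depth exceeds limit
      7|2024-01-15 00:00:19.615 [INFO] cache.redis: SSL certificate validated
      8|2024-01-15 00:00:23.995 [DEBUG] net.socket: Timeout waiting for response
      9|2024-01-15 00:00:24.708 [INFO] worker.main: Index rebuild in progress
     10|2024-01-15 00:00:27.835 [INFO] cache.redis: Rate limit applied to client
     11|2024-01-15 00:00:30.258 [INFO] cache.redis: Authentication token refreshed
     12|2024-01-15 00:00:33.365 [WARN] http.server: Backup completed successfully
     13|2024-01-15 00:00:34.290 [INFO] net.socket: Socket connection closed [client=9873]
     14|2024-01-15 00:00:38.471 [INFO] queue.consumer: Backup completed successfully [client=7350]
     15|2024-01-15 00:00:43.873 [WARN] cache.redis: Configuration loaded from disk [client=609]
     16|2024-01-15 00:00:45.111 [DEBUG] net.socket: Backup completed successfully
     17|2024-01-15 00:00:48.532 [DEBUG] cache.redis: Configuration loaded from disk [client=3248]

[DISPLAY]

   ┠──────────────────────────────────
   ┃   0 1 2 3 4 5 6 7 8              
   ┃0  [.]                            
━━━━━━━━━━━━━━━━━━━━━━━━━━━━━━━━━━┓   
leViewer                          ┃   
──────────────────────────────────┨   
4-01-15 00:00:05.169 [INFO] cache▲┃ B 
4-01-15 00:00:09.719 [INFO] http.█┃ │ 
4-01-15 00:00:09.438 [DEBUG] auth░┃ · 
4-01-15 00:00:11.767 [INFO] db.po░┃   
4-01-15 00:00:16.634 [INFO] net.s░┃ · 
4-01-15 00:00:17.373 [WARN] cache░┃   
4-01-15 00:00:19.615 [INFO] cache░┃   
4-01-15 00:00:23.995 [DEBUG] net.░┃━━━
4-01-15 00:00:24.708 [INFO] worke░┃0  
4-01-15 00:00:27.835 [INFO] cache░┃0  
4-01-15 00:00:30.258 [INFO] cache░┃0  
4-01-15 00:00:33.365 [WARN] http.░┃━━━
4-01-15 00:00:34.290 [INFO] net.s▼┃   
━━━━━━━━━━━━━━━━━━━━━━━━━━━━━━━━━━┛   
                                      
                                      


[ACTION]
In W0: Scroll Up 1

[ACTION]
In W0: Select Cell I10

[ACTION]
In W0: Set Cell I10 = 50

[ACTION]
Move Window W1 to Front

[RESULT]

   ┠──────────────────────────────────
   ┃   0 1 2 3 4 5 6 7 8              
   ┃0  [.]                            
━━━┃                                  
leV┃1               C                 
───┃                                  
4-0┃2                       · ─ ·   B 
4-0┃                        │       │ 
4-0┃3                       ·       · 
4-0┃                                  
4-0┃4           G                   · 
4-0┃                                  
4-0┃5                                 
4-0┗━━━━━━━━━━━━━━━━━━━━━━━━━━━━━━━━━━
4-01-15 00:00:24.708 [INFO] worke░┃0  
4-01-15 00:00:27.835 [INFO] cache░┃0  
4-01-15 00:00:30.258 [INFO] cache░┃0  
4-01-15 00:00:33.365 [WARN] http.░┃━━━
4-01-15 00:00:34.290 [INFO] net.s▼┃   
━━━━━━━━━━━━━━━━━━━━━━━━━━━━━━━━━━┛   
                                      
                                      


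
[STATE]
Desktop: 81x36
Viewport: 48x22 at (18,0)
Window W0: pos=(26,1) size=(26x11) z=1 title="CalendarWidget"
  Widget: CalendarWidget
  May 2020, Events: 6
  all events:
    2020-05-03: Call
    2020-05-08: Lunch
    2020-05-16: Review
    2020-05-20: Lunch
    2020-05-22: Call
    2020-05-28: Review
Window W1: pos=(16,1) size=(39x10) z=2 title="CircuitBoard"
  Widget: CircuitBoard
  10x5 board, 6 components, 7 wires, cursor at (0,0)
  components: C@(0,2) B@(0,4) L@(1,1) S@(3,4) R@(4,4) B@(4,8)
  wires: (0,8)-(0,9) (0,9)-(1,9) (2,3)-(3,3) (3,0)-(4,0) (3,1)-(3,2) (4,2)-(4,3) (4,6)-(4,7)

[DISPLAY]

                                                
━━━━━━━━━━━━━━━━━━━━━━━━━━━━━━━━━━━━┓           
CircuitBoard                        ┃           
────────────────────────────────────┨           
  0 1 2 3 4 5 6 7 8 9               ┃           
  [.]      C       B               ·┃           
                                    ┃           
       L                            ┃           
                                    ┃           
               ·                    ┃           
━━━━━━━━━━━━━━━━━━━━━━━━━━━━━━━━━━━━┛           
        ┗━━━━━━━━━━━━━━━━━━━━━━━━┛              
                                                
                                                
                                                
                                                
                                                
                                                
                                                
                                                
                                                
                                                


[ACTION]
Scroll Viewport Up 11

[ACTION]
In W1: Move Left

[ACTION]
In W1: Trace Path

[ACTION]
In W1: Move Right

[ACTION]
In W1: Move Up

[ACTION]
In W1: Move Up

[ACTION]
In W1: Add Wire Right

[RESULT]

                                                
━━━━━━━━━━━━━━━━━━━━━━━━━━━━━━━━━━━━┓           
CircuitBoard                        ┃           
────────────────────────────────────┨           
  0 1 2 3 4 5 6 7 8 9               ┃           
      [.]─ C       B               ·┃           
                                    ┃           
       L                            ┃           
                                    ┃           
               ·                    ┃           
━━━━━━━━━━━━━━━━━━━━━━━━━━━━━━━━━━━━┛           
        ┗━━━━━━━━━━━━━━━━━━━━━━━━┛              
                                                
                                                
                                                
                                                
                                                
                                                
                                                
                                                
                                                
                                                


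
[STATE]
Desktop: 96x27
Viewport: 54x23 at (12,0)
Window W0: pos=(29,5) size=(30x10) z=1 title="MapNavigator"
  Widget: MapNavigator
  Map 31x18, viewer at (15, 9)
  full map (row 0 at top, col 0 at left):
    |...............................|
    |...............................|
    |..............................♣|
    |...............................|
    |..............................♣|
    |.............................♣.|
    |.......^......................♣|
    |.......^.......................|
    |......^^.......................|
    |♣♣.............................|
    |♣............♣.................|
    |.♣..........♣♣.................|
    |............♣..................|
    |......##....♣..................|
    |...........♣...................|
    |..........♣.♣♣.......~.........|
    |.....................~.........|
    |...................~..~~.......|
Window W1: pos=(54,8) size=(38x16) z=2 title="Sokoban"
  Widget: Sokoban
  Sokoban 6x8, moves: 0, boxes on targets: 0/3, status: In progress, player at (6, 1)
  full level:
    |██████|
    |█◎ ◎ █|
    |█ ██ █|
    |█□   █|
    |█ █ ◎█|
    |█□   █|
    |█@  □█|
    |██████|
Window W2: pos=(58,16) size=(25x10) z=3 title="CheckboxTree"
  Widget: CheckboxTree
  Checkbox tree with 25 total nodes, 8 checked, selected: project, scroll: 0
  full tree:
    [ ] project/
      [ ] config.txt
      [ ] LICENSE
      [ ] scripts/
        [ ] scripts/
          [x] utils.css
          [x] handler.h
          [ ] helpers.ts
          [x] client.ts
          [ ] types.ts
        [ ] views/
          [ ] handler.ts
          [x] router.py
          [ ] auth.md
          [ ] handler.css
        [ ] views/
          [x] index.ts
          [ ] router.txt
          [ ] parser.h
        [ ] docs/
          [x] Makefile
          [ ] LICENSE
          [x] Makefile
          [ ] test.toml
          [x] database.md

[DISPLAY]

                                                      
                                                      
                                                      
                                                      
                                                      
                 ┏━━━━━━━━━━━━━━━━━━━━━━━━━━━━┓       
                 ┃ MapNavigator               ┃       
                 ┠────────────────────────────┨       
                 ┃......^.................┏━━━━━━━━━━━
                 ┃......^.................┃ Sokoban   
                 ┃.....^^.................┠───────────
                 ┃♣.............@.........┃██████     
                 ┃............♣...........┃█◎ ◎ █     
                 ┃♣..........♣♣...........┃█ ██ █     
                 ┗━━━━━━━━━━━━━━━━━━━━━━━━┃█□   █     
                                          ┃█ █ ◎█     
                                          ┃█□ ┏━━━━━━━
                                          ┃█@ ┃ Checkb
                                          ┃███┠───────
                                          ┃Mov┃>[-] pr
                                          ┃   ┃   [ ] 
                                          ┃   ┃   [ ] 
                                          ┃   ┃   [-] 


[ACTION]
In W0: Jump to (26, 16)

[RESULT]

                                                      
                                                      
                                                      
                                                      
                                                      
                 ┏━━━━━━━━━━━━━━━━━━━━━━━━━━━━┓       
                 ┃ MapNavigator               ┃       
                 ┠────────────────────────────┨       
                 ┃♣..................     ┏━━━━━━━━━━━
                 ┃...................     ┃ Sokoban   
                 ┃♣♣.......~.........     ┠───────────
                 ┃.........~....@....     ┃██████     
                 ┃.......~..~~.......     ┃█◎ ◎ █     
                 ┃                        ┃█ ██ █     
                 ┗━━━━━━━━━━━━━━━━━━━━━━━━┃█□   █     
                                          ┃█ █ ◎█     
                                          ┃█□ ┏━━━━━━━
                                          ┃█@ ┃ Checkb
                                          ┃███┠───────
                                          ┃Mov┃>[-] pr
                                          ┃   ┃   [ ] 
                                          ┃   ┃   [ ] 
                                          ┃   ┃   [-] 


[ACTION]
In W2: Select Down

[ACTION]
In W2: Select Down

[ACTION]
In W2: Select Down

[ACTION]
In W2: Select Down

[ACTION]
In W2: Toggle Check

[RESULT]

                                                      
                                                      
                                                      
                                                      
                                                      
                 ┏━━━━━━━━━━━━━━━━━━━━━━━━━━━━┓       
                 ┃ MapNavigator               ┃       
                 ┠────────────────────────────┨       
                 ┃♣..................     ┏━━━━━━━━━━━
                 ┃...................     ┃ Sokoban   
                 ┃♣♣.......~.........     ┠───────────
                 ┃.........~....@....     ┃██████     
                 ┃.......~..~~.......     ┃█◎ ◎ █     
                 ┃                        ┃█ ██ █     
                 ┗━━━━━━━━━━━━━━━━━━━━━━━━┃█□   █     
                                          ┃█ █ ◎█     
                                          ┃█□ ┏━━━━━━━
                                          ┃█@ ┃ Checkb
                                          ┃███┠───────
                                          ┃Mov┃ [-] pr
                                          ┃   ┃   [ ] 
                                          ┃   ┃   [ ] 
                                          ┃   ┃   [-] 


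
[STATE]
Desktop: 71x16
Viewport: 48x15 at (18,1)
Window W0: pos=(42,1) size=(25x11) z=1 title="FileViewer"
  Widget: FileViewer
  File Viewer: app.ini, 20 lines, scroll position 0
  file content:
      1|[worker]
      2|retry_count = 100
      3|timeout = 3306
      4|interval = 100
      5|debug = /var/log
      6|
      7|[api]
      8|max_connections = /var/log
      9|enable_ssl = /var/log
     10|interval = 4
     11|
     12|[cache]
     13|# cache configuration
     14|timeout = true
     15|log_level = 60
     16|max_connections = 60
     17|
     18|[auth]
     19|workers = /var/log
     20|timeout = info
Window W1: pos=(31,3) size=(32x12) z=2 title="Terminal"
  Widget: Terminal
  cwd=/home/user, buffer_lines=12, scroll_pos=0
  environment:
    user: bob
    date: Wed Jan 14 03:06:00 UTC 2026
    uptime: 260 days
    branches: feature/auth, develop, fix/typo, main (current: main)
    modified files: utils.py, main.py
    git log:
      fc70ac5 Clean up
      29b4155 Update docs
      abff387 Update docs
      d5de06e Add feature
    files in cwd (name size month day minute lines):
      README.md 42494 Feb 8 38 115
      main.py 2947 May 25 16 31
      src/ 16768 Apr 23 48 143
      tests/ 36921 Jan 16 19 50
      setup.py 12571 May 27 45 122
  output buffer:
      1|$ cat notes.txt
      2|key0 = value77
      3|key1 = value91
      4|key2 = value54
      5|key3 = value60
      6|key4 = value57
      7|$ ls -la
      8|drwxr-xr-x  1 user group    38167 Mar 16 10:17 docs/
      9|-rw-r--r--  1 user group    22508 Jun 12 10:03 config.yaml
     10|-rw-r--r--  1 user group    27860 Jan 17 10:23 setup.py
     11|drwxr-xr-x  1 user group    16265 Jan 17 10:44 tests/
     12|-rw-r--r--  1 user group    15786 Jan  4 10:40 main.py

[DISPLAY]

                        ┏━━━━━━━━━━━━━━━━━━━━━━━
                        ┃ FileViewer            
             ┏━━━━━━━━━━━━━━━━━━━━━━━━━━━━━━┓───
             ┃ Terminal                     ┃  ▲
             ┠──────────────────────────────┨  █
             ┃$ cat notes.txt               ┃  ░
             ┃key0 = value77                ┃  ░
             ┃key1 = value91                ┃  ░
             ┃key2 = value54                ┃  ░
             ┃key3 = value60                ┃  ▼
             ┃key4 = value57                ┃━━━
             ┃$ ls -la                      ┃   
             ┃drwxr-xr-x  1 user group    38┃   
             ┗━━━━━━━━━━━━━━━━━━━━━━━━━━━━━━┛   
                                                


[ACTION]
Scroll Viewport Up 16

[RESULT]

                                                
                        ┏━━━━━━━━━━━━━━━━━━━━━━━
                        ┃ FileViewer            
             ┏━━━━━━━━━━━━━━━━━━━━━━━━━━━━━━┓───
             ┃ Terminal                     ┃  ▲
             ┠──────────────────────────────┨  █
             ┃$ cat notes.txt               ┃  ░
             ┃key0 = value77                ┃  ░
             ┃key1 = value91                ┃  ░
             ┃key2 = value54                ┃  ░
             ┃key3 = value60                ┃  ▼
             ┃key4 = value57                ┃━━━
             ┃$ ls -la                      ┃   
             ┃drwxr-xr-x  1 user group    38┃   
             ┗━━━━━━━━━━━━━━━━━━━━━━━━━━━━━━┛   


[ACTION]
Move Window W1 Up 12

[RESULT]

             ┏━━━━━━━━━━━━━━━━━━━━━━━━━━━━━━┓   
             ┃ Terminal                     ┃━━━
             ┠──────────────────────────────┨   
             ┃$ cat notes.txt               ┃───
             ┃key0 = value77                ┃  ▲
             ┃key1 = value91                ┃  █
             ┃key2 = value54                ┃  ░
             ┃key3 = value60                ┃  ░
             ┃key4 = value57                ┃  ░
             ┃$ ls -la                      ┃  ░
             ┃drwxr-xr-x  1 user group    38┃  ▼
             ┗━━━━━━━━━━━━━━━━━━━━━━━━━━━━━━┛━━━
                                                
                                                
                                                


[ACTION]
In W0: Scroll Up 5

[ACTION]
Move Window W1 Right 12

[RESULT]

                     ┏━━━━━━━━━━━━━━━━━━━━━━━━━━
                     ┃ Terminal                 
                     ┠──────────────────────────
                     ┃$ cat notes.txt           
                     ┃key0 = value77            
                     ┃key1 = value91            
                     ┃key2 = value54            
                     ┃key3 = value60            
                     ┃key4 = value57            
                     ┃$ ls -la                  
                     ┃drwxr-xr-x  1 user group  
                     ┗━━━━━━━━━━━━━━━━━━━━━━━━━━
                                                
                                                
                                                


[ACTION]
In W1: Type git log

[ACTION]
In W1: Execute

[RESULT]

                     ┏━━━━━━━━━━━━━━━━━━━━━━━━━━
                     ┃ Terminal                 
                     ┠──────────────────────────
                     ┃drwxr-xr-x  1 user group  
                     ┃-rw-r--r--  1 user group  
                     ┃$ git log                 
                     ┃fc70ac5 Clean up          
                     ┃29b4155 Update docs       
                     ┃abff387 Update docs       
                     ┃d5de06e Add feature       
                     ┃$ █                       
                     ┗━━━━━━━━━━━━━━━━━━━━━━━━━━
                                                
                                                
                                                
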